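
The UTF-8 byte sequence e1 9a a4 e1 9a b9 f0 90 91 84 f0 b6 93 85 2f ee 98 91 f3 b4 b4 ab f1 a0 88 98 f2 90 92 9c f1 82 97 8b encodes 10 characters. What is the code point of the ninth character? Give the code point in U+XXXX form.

U+9049C

Offset 0: leading byte 0xE1 = 11100001 → 3-byte char #1 = E1 9A A4.
Offset 3: leading byte 0xE1 = 11100001 → 3-byte char #2 = E1 9A B9.
Offset 6: leading byte 0xF0 = 11110000 → 4-byte char #3 = F0 90 91 84.
Offset 10: leading byte 0xF0 = 11110000 → 4-byte char #4 = F0 B6 93 85.
Offset 14: leading byte 0x2F = 00101111 → 1-byte char #5 = 2F.
Offset 15: leading byte 0xEE = 11101110 → 3-byte char #6 = EE 98 91.
Offset 18: leading byte 0xF3 = 11110011 → 4-byte char #7 = F3 B4 B4 AB.
Offset 22: leading byte 0xF1 = 11110001 → 4-byte char #8 = F1 A0 88 98.
Offset 26: leading byte 0xF2 = 11110010 → 4-byte char #9 = F2 90 92 9C.
Leading byte 0xF2 = 11110010 matches 11110xxx → 4-byte sequence.
Byte 1: 0xF2 = 11110010, payload 010 (3 bits).
Byte 2: 0x90 = 10010000 (10xxxxxx ✓), payload 010000.
Byte 3: 0x92 = 10010010 (10xxxxxx ✓), payload 010010.
Byte 4: 0x9C = 10011100 (10xxxxxx ✓), payload 011100.
Concatenate: 010010000010010011100 = 0x9049C (21 bits → U+9049C).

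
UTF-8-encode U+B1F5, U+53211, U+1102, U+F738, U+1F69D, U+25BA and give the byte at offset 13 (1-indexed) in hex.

0xB8

1-indexed offset 13 is 0-indexed offset 12.
U+B1F5 → 3-byte form EB 87 B5 at offsets 0–2.
U+53211 → 4-byte form F1 93 88 91 at offsets 3–6.
U+1102 → 3-byte form E1 84 82 at offsets 7–9.
U+F738 → 3-byte form EF 9C B8 at offsets 10–12.
Offset 12 falls in char 4's range; it's byte 3 of EF 9C B8 = 0xB8.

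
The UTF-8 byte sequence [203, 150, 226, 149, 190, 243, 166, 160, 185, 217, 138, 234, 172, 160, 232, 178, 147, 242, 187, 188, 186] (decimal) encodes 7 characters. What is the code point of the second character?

Offset 0: leading byte 0xCB = 11001011 → 2-byte char #1 = CB 96.
Offset 2: leading byte 0xE2 = 11100010 → 3-byte char #2 = E2 95 BE.
Leading byte 0xE2 = 11100010 matches 1110xxxx → 3-byte sequence.
Byte 1: 0xE2 = 11100010, payload 0010 (4 bits).
Byte 2: 0x95 = 10010101 (10xxxxxx ✓), payload 010101.
Byte 3: 0xBE = 10111110 (10xxxxxx ✓), payload 111110.
Concatenate: 0010010101111110 = 0x257E (16 bits → U+257E).

U+257E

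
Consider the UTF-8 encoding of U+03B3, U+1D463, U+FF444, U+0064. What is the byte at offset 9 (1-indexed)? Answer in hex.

0x91

1-indexed offset 9 is 0-indexed offset 8.
U+03B3 → 2-byte form CE B3 at offsets 0–1.
U+1D463 → 4-byte form F0 9D 91 A3 at offsets 2–5.
U+FF444 → 4-byte form F3 BF 91 84 at offsets 6–9.
Offset 8 falls in char 3's range; it's byte 3 of F3 BF 91 84 = 0x91.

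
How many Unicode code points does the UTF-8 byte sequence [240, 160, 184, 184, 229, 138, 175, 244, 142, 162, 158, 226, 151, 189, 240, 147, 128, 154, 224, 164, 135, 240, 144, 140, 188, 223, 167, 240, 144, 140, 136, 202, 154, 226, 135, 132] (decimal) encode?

Byte at offset 0: 0xF0 = 11110000 → 4-byte char (#1). Advance 4.
Byte at offset 4: 0xE5 = 11100101 → 3-byte char (#2). Advance 3.
Byte at offset 7: 0xF4 = 11110100 → 4-byte char (#3). Advance 4.
Byte at offset 11: 0xE2 = 11100010 → 3-byte char (#4). Advance 3.
Byte at offset 14: 0xF0 = 11110000 → 4-byte char (#5). Advance 4.
Byte at offset 18: 0xE0 = 11100000 → 3-byte char (#6). Advance 3.
Byte at offset 21: 0xF0 = 11110000 → 4-byte char (#7). Advance 4.
Byte at offset 25: 0xDF = 11011111 → 2-byte char (#8). Advance 2.
Byte at offset 27: 0xF0 = 11110000 → 4-byte char (#9). Advance 4.
Byte at offset 31: 0xCA = 11001010 → 2-byte char (#10). Advance 2.
Byte at offset 33: 0xE2 = 11100010 → 3-byte char (#11). Advance 3.
Reached end at offset 36 after 11 code points.

11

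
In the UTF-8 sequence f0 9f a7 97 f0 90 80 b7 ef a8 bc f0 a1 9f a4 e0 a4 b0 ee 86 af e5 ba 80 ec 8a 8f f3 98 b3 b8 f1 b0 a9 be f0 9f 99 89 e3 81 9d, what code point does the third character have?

U+FA3C

Offset 0: leading byte 0xF0 = 11110000 → 4-byte char #1 = F0 9F A7 97.
Offset 4: leading byte 0xF0 = 11110000 → 4-byte char #2 = F0 90 80 B7.
Offset 8: leading byte 0xEF = 11101111 → 3-byte char #3 = EF A8 BC.
Leading byte 0xEF = 11101111 matches 1110xxxx → 3-byte sequence.
Byte 1: 0xEF = 11101111, payload 1111 (4 bits).
Byte 2: 0xA8 = 10101000 (10xxxxxx ✓), payload 101000.
Byte 3: 0xBC = 10111100 (10xxxxxx ✓), payload 111100.
Concatenate: 1111101000111100 = 0xFA3C (16 bits → U+FA3C).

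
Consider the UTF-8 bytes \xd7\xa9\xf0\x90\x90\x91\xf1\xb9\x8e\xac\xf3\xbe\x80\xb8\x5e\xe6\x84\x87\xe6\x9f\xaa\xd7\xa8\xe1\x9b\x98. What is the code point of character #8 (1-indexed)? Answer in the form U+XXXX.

Offset 0: leading byte 0xD7 = 11010111 → 2-byte char #1 = D7 A9.
Offset 2: leading byte 0xF0 = 11110000 → 4-byte char #2 = F0 90 90 91.
Offset 6: leading byte 0xF1 = 11110001 → 4-byte char #3 = F1 B9 8E AC.
Offset 10: leading byte 0xF3 = 11110011 → 4-byte char #4 = F3 BE 80 B8.
Offset 14: leading byte 0x5E = 01011110 → 1-byte char #5 = 5E.
Offset 15: leading byte 0xE6 = 11100110 → 3-byte char #6 = E6 84 87.
Offset 18: leading byte 0xE6 = 11100110 → 3-byte char #7 = E6 9F AA.
Offset 21: leading byte 0xD7 = 11010111 → 2-byte char #8 = D7 A8.
Leading byte 0xD7 = 11010111 matches 110xxxxx → 2-byte sequence.
Byte 1: 0xD7 = 11010111, payload 10111 (5 bits).
Byte 2: 0xA8 = 10101000 (10xxxxxx ✓), payload 101000.
Concatenate: 10111101000 = 0x5E8 (11 bits → U+05E8).

U+05E8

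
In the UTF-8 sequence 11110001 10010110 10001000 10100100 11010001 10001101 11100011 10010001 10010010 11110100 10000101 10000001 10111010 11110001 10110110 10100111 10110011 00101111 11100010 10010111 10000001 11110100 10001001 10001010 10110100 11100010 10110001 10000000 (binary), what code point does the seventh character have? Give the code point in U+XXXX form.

Offset 0: leading byte 0xF1 = 11110001 → 4-byte char #1 = F1 96 88 A4.
Offset 4: leading byte 0xD1 = 11010001 → 2-byte char #2 = D1 8D.
Offset 6: leading byte 0xE3 = 11100011 → 3-byte char #3 = E3 91 92.
Offset 9: leading byte 0xF4 = 11110100 → 4-byte char #4 = F4 85 81 BA.
Offset 13: leading byte 0xF1 = 11110001 → 4-byte char #5 = F1 B6 A7 B3.
Offset 17: leading byte 0x2F = 00101111 → 1-byte char #6 = 2F.
Offset 18: leading byte 0xE2 = 11100010 → 3-byte char #7 = E2 97 81.
Leading byte 0xE2 = 11100010 matches 1110xxxx → 3-byte sequence.
Byte 1: 0xE2 = 11100010, payload 0010 (4 bits).
Byte 2: 0x97 = 10010111 (10xxxxxx ✓), payload 010111.
Byte 3: 0x81 = 10000001 (10xxxxxx ✓), payload 000001.
Concatenate: 0010010111000001 = 0x25C1 (16 bits → U+25C1).

U+25C1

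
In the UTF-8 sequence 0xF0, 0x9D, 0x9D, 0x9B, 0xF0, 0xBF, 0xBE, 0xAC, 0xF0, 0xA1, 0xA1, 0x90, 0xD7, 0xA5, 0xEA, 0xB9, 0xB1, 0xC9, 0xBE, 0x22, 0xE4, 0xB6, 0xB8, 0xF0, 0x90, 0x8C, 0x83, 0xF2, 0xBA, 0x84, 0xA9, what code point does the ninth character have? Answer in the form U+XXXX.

U+10303

Offset 0: leading byte 0xF0 = 11110000 → 4-byte char #1 = F0 9D 9D 9B.
Offset 4: leading byte 0xF0 = 11110000 → 4-byte char #2 = F0 BF BE AC.
Offset 8: leading byte 0xF0 = 11110000 → 4-byte char #3 = F0 A1 A1 90.
Offset 12: leading byte 0xD7 = 11010111 → 2-byte char #4 = D7 A5.
Offset 14: leading byte 0xEA = 11101010 → 3-byte char #5 = EA B9 B1.
Offset 17: leading byte 0xC9 = 11001001 → 2-byte char #6 = C9 BE.
Offset 19: leading byte 0x22 = 00100010 → 1-byte char #7 = 22.
Offset 20: leading byte 0xE4 = 11100100 → 3-byte char #8 = E4 B6 B8.
Offset 23: leading byte 0xF0 = 11110000 → 4-byte char #9 = F0 90 8C 83.
Leading byte 0xF0 = 11110000 matches 11110xxx → 4-byte sequence.
Byte 1: 0xF0 = 11110000, payload 000 (3 bits).
Byte 2: 0x90 = 10010000 (10xxxxxx ✓), payload 010000.
Byte 3: 0x8C = 10001100 (10xxxxxx ✓), payload 001100.
Byte 4: 0x83 = 10000011 (10xxxxxx ✓), payload 000011.
Concatenate: 000010000001100000011 = 0x10303 (21 bits → U+10303).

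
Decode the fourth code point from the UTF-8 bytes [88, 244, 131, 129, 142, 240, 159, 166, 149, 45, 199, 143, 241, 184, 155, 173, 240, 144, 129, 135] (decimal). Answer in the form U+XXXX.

U+002D

Offset 0: leading byte 0x58 = 01011000 → 1-byte char #1 = 58.
Offset 1: leading byte 0xF4 = 11110100 → 4-byte char #2 = F4 83 81 8E.
Offset 5: leading byte 0xF0 = 11110000 → 4-byte char #3 = F0 9F A6 95.
Offset 9: leading byte 0x2D = 00101101 → 1-byte char #4 = 2D.
Leading byte 0x2D = 00101101 matches 0xxxxxxx → 1-byte sequence.
Byte 1: 0x2D = 00101101, payload 0101101 (7 bits).
Concatenate: 0101101 = 0x2D (7 bits → U+002D).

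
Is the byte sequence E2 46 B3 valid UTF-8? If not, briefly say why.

Leading byte 0xE2 = 11100010 → 3-byte form.
Byte 2 is 0x46 = 01000110, which is not 10xxxxxx — expected a continuation byte.

invalid (non-continuation byte where continuation expected)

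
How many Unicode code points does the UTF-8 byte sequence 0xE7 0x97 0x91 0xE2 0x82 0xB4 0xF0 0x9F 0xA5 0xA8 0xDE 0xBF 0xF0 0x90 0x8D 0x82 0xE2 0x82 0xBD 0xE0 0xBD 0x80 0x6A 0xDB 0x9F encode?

9

Byte at offset 0: 0xE7 = 11100111 → 3-byte char (#1). Advance 3.
Byte at offset 3: 0xE2 = 11100010 → 3-byte char (#2). Advance 3.
Byte at offset 6: 0xF0 = 11110000 → 4-byte char (#3). Advance 4.
Byte at offset 10: 0xDE = 11011110 → 2-byte char (#4). Advance 2.
Byte at offset 12: 0xF0 = 11110000 → 4-byte char (#5). Advance 4.
Byte at offset 16: 0xE2 = 11100010 → 3-byte char (#6). Advance 3.
Byte at offset 19: 0xE0 = 11100000 → 3-byte char (#7). Advance 3.
Byte at offset 22: 0x6A = 01101010 → 1-byte char (#8). Advance 1.
Byte at offset 23: 0xDB = 11011011 → 2-byte char (#9). Advance 2.
Reached end at offset 25 after 9 code points.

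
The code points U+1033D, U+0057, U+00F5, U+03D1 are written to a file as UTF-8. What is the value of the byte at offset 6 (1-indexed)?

0xC3

1-indexed offset 6 is 0-indexed offset 5.
U+1033D → 4-byte form F0 90 8C BD at offsets 0–3.
U+0057 → 1-byte form 57 at offsets 4–4.
U+00F5 → 2-byte form C3 B5 at offsets 5–6.
Offset 5 falls in char 3's range; it's byte 1 of C3 B5 = 0xC3.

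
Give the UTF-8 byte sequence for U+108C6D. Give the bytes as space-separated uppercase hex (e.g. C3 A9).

U+108C6D = 0x108C6D = 1084525 decimal. In range U+10000–U+10FFFF → 4-byte form: 11110xxx 10xxxxxx 10xxxxxx 10xxxxxx.
Binary (21 bits): 100001000110001101101.
Split 3+6+6+6: 100 | 001000 | 110001 | 101101.
Byte 1: 11110100 = 0xF4.
Byte 2: 10001000 = 0x88.
Byte 3: 10110001 = 0xB1.
Byte 4: 10101101 = 0xAD.

F4 88 B1 AD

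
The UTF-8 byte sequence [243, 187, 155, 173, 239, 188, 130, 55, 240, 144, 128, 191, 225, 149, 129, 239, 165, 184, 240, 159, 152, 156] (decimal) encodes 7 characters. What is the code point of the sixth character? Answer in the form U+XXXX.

Offset 0: leading byte 0xF3 = 11110011 → 4-byte char #1 = F3 BB 9B AD.
Offset 4: leading byte 0xEF = 11101111 → 3-byte char #2 = EF BC 82.
Offset 7: leading byte 0x37 = 00110111 → 1-byte char #3 = 37.
Offset 8: leading byte 0xF0 = 11110000 → 4-byte char #4 = F0 90 80 BF.
Offset 12: leading byte 0xE1 = 11100001 → 3-byte char #5 = E1 95 81.
Offset 15: leading byte 0xEF = 11101111 → 3-byte char #6 = EF A5 B8.
Leading byte 0xEF = 11101111 matches 1110xxxx → 3-byte sequence.
Byte 1: 0xEF = 11101111, payload 1111 (4 bits).
Byte 2: 0xA5 = 10100101 (10xxxxxx ✓), payload 100101.
Byte 3: 0xB8 = 10111000 (10xxxxxx ✓), payload 111000.
Concatenate: 1111100101111000 = 0xF978 (16 bits → U+F978).

U+F978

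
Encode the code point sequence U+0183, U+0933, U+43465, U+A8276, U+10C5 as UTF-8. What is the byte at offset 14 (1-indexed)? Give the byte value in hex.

0xE1

1-indexed offset 14 is 0-indexed offset 13.
U+0183 → 2-byte form C6 83 at offsets 0–1.
U+0933 → 3-byte form E0 A4 B3 at offsets 2–4.
U+43465 → 4-byte form F1 83 91 A5 at offsets 5–8.
U+A8276 → 4-byte form F2 A8 89 B6 at offsets 9–12.
U+10C5 → 3-byte form E1 83 85 at offsets 13–15.
Offset 13 falls in char 5's range; it's byte 1 of E1 83 85 = 0xE1.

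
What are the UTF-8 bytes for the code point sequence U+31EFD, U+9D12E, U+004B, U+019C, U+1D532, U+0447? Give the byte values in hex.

U+31EFD: 4-byte form → F0 B1 BB BD.
U+9D12E: 4-byte form → F2 9D 84 AE.
U+004B: 1-byte form → 4B.
U+019C: 2-byte form → C6 9C.
U+1D532: 4-byte form → F0 9D 94 B2.
U+0447: 2-byte form → D1 87.
Concatenated (17 bytes): F0 B1 BB BD F2 9D 84 AE 4B C6 9C F0 9D 94 B2 D1 87.

F0 B1 BB BD F2 9D 84 AE 4B C6 9C F0 9D 94 B2 D1 87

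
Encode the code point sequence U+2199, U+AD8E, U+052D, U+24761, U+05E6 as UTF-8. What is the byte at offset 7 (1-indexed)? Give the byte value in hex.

0xD4

1-indexed offset 7 is 0-indexed offset 6.
U+2199 → 3-byte form E2 86 99 at offsets 0–2.
U+AD8E → 3-byte form EA B6 8E at offsets 3–5.
U+052D → 2-byte form D4 AD at offsets 6–7.
Offset 6 falls in char 3's range; it's byte 1 of D4 AD = 0xD4.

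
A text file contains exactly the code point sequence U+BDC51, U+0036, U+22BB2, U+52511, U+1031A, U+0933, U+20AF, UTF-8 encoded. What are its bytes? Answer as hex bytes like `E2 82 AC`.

F2 BD B1 91 36 F0 A2 AE B2 F1 92 94 91 F0 90 8C 9A E0 A4 B3 E2 82 AF

U+BDC51: 4-byte form → F2 BD B1 91.
U+0036: 1-byte form → 36.
U+22BB2: 4-byte form → F0 A2 AE B2.
U+52511: 4-byte form → F1 92 94 91.
U+1031A: 4-byte form → F0 90 8C 9A.
U+0933: 3-byte form → E0 A4 B3.
U+20AF: 3-byte form → E2 82 AF.
Concatenated (23 bytes): F2 BD B1 91 36 F0 A2 AE B2 F1 92 94 91 F0 90 8C 9A E0 A4 B3 E2 82 AF.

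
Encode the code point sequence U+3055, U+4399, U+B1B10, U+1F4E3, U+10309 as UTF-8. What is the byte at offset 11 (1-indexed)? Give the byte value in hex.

1-indexed offset 11 is 0-indexed offset 10.
U+3055 → 3-byte form E3 81 95 at offsets 0–2.
U+4399 → 3-byte form E4 8E 99 at offsets 3–5.
U+B1B10 → 4-byte form F2 B1 AC 90 at offsets 6–9.
U+1F4E3 → 4-byte form F0 9F 93 A3 at offsets 10–13.
Offset 10 falls in char 4's range; it's byte 1 of F0 9F 93 A3 = 0xF0.

0xF0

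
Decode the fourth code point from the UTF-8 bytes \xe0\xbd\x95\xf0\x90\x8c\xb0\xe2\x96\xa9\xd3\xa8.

Offset 0: leading byte 0xE0 = 11100000 → 3-byte char #1 = E0 BD 95.
Offset 3: leading byte 0xF0 = 11110000 → 4-byte char #2 = F0 90 8C B0.
Offset 7: leading byte 0xE2 = 11100010 → 3-byte char #3 = E2 96 A9.
Offset 10: leading byte 0xD3 = 11010011 → 2-byte char #4 = D3 A8.
Leading byte 0xD3 = 11010011 matches 110xxxxx → 2-byte sequence.
Byte 1: 0xD3 = 11010011, payload 10011 (5 bits).
Byte 2: 0xA8 = 10101000 (10xxxxxx ✓), payload 101000.
Concatenate: 10011101000 = 0x4E8 (11 bits → U+04E8).

U+04E8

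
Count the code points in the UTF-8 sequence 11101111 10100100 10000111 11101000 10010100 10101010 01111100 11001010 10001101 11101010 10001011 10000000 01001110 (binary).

6

Byte at offset 0: 0xEF = 11101111 → 3-byte char (#1). Advance 3.
Byte at offset 3: 0xE8 = 11101000 → 3-byte char (#2). Advance 3.
Byte at offset 6: 0x7C = 01111100 → 1-byte char (#3). Advance 1.
Byte at offset 7: 0xCA = 11001010 → 2-byte char (#4). Advance 2.
Byte at offset 9: 0xEA = 11101010 → 3-byte char (#5). Advance 3.
Byte at offset 12: 0x4E = 01001110 → 1-byte char (#6). Advance 1.
Reached end at offset 13 after 6 code points.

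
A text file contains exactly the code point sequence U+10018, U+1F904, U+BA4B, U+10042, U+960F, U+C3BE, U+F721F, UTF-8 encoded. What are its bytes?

U+10018: 4-byte form → F0 90 80 98.
U+1F904: 4-byte form → F0 9F A4 84.
U+BA4B: 3-byte form → EB A9 8B.
U+10042: 4-byte form → F0 90 81 82.
U+960F: 3-byte form → E9 98 8F.
U+C3BE: 3-byte form → EC 8E BE.
U+F721F: 4-byte form → F3 B7 88 9F.
Concatenated (25 bytes): F0 90 80 98 F0 9F A4 84 EB A9 8B F0 90 81 82 E9 98 8F EC 8E BE F3 B7 88 9F.

F0 90 80 98 F0 9F A4 84 EB A9 8B F0 90 81 82 E9 98 8F EC 8E BE F3 B7 88 9F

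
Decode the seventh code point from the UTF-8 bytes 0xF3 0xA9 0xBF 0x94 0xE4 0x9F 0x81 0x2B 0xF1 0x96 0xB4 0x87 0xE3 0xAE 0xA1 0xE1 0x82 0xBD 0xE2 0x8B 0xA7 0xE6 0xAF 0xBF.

U+22E7

Offset 0: leading byte 0xF3 = 11110011 → 4-byte char #1 = F3 A9 BF 94.
Offset 4: leading byte 0xE4 = 11100100 → 3-byte char #2 = E4 9F 81.
Offset 7: leading byte 0x2B = 00101011 → 1-byte char #3 = 2B.
Offset 8: leading byte 0xF1 = 11110001 → 4-byte char #4 = F1 96 B4 87.
Offset 12: leading byte 0xE3 = 11100011 → 3-byte char #5 = E3 AE A1.
Offset 15: leading byte 0xE1 = 11100001 → 3-byte char #6 = E1 82 BD.
Offset 18: leading byte 0xE2 = 11100010 → 3-byte char #7 = E2 8B A7.
Leading byte 0xE2 = 11100010 matches 1110xxxx → 3-byte sequence.
Byte 1: 0xE2 = 11100010, payload 0010 (4 bits).
Byte 2: 0x8B = 10001011 (10xxxxxx ✓), payload 001011.
Byte 3: 0xA7 = 10100111 (10xxxxxx ✓), payload 100111.
Concatenate: 0010001011100111 = 0x22E7 (16 bits → U+22E7).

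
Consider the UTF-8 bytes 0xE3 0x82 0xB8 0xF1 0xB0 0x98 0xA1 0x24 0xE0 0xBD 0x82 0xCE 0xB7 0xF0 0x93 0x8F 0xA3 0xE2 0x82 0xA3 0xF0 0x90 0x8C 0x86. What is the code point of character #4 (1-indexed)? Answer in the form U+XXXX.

Offset 0: leading byte 0xE3 = 11100011 → 3-byte char #1 = E3 82 B8.
Offset 3: leading byte 0xF1 = 11110001 → 4-byte char #2 = F1 B0 98 A1.
Offset 7: leading byte 0x24 = 00100100 → 1-byte char #3 = 24.
Offset 8: leading byte 0xE0 = 11100000 → 3-byte char #4 = E0 BD 82.
Leading byte 0xE0 = 11100000 matches 1110xxxx → 3-byte sequence.
Byte 1: 0xE0 = 11100000, payload 0000 (4 bits).
Byte 2: 0xBD = 10111101 (10xxxxxx ✓), payload 111101.
Byte 3: 0x82 = 10000010 (10xxxxxx ✓), payload 000010.
Concatenate: 0000111101000010 = 0xF42 (16 bits → U+0F42).

U+0F42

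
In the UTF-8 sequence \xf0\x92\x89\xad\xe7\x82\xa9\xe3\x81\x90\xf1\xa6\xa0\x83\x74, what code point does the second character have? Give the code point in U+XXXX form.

U+70A9

Offset 0: leading byte 0xF0 = 11110000 → 4-byte char #1 = F0 92 89 AD.
Offset 4: leading byte 0xE7 = 11100111 → 3-byte char #2 = E7 82 A9.
Leading byte 0xE7 = 11100111 matches 1110xxxx → 3-byte sequence.
Byte 1: 0xE7 = 11100111, payload 0111 (4 bits).
Byte 2: 0x82 = 10000010 (10xxxxxx ✓), payload 000010.
Byte 3: 0xA9 = 10101001 (10xxxxxx ✓), payload 101001.
Concatenate: 0111000010101001 = 0x70A9 (16 bits → U+70A9).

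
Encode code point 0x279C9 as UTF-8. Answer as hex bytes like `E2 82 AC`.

F0 A7 A7 89

U+279C9 = 0x279C9 = 162249 decimal. In range U+10000–U+10FFFF → 4-byte form: 11110xxx 10xxxxxx 10xxxxxx 10xxxxxx.
Binary (21 bits): 000100111100111001001.
Split 3+6+6+6: 000 | 100111 | 100111 | 001001.
Byte 1: 11110000 = 0xF0.
Byte 2: 10100111 = 0xA7.
Byte 3: 10100111 = 0xA7.
Byte 4: 10001001 = 0x89.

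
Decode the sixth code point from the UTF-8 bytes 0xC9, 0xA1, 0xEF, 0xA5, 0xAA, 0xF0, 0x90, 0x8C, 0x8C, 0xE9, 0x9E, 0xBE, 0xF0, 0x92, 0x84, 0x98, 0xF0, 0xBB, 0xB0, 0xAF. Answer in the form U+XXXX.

U+3BC2F

Offset 0: leading byte 0xC9 = 11001001 → 2-byte char #1 = C9 A1.
Offset 2: leading byte 0xEF = 11101111 → 3-byte char #2 = EF A5 AA.
Offset 5: leading byte 0xF0 = 11110000 → 4-byte char #3 = F0 90 8C 8C.
Offset 9: leading byte 0xE9 = 11101001 → 3-byte char #4 = E9 9E BE.
Offset 12: leading byte 0xF0 = 11110000 → 4-byte char #5 = F0 92 84 98.
Offset 16: leading byte 0xF0 = 11110000 → 4-byte char #6 = F0 BB B0 AF.
Leading byte 0xF0 = 11110000 matches 11110xxx → 4-byte sequence.
Byte 1: 0xF0 = 11110000, payload 000 (3 bits).
Byte 2: 0xBB = 10111011 (10xxxxxx ✓), payload 111011.
Byte 3: 0xB0 = 10110000 (10xxxxxx ✓), payload 110000.
Byte 4: 0xAF = 10101111 (10xxxxxx ✓), payload 101111.
Concatenate: 000111011110000101111 = 0x3BC2F (21 bits → U+3BC2F).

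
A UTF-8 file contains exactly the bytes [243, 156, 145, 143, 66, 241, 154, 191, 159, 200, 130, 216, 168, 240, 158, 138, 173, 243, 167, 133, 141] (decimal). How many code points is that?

7

Byte at offset 0: 0xF3 = 11110011 → 4-byte char (#1). Advance 4.
Byte at offset 4: 0x42 = 01000010 → 1-byte char (#2). Advance 1.
Byte at offset 5: 0xF1 = 11110001 → 4-byte char (#3). Advance 4.
Byte at offset 9: 0xC8 = 11001000 → 2-byte char (#4). Advance 2.
Byte at offset 11: 0xD8 = 11011000 → 2-byte char (#5). Advance 2.
Byte at offset 13: 0xF0 = 11110000 → 4-byte char (#6). Advance 4.
Byte at offset 17: 0xF3 = 11110011 → 4-byte char (#7). Advance 4.
Reached end at offset 21 after 7 code points.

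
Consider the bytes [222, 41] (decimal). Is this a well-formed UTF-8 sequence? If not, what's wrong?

invalid (non-continuation byte where continuation expected)

Leading byte 0xDE = 11011110 → 2-byte form.
Byte 2 is 0x29 = 00101001, which is not 10xxxxxx — expected a continuation byte.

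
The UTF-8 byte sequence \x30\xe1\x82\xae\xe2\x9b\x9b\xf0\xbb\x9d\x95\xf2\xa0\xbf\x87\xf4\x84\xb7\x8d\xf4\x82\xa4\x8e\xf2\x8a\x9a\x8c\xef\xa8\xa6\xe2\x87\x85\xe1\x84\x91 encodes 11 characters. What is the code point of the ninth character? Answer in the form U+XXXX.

Offset 0: leading byte 0x30 = 00110000 → 1-byte char #1 = 30.
Offset 1: leading byte 0xE1 = 11100001 → 3-byte char #2 = E1 82 AE.
Offset 4: leading byte 0xE2 = 11100010 → 3-byte char #3 = E2 9B 9B.
Offset 7: leading byte 0xF0 = 11110000 → 4-byte char #4 = F0 BB 9D 95.
Offset 11: leading byte 0xF2 = 11110010 → 4-byte char #5 = F2 A0 BF 87.
Offset 15: leading byte 0xF4 = 11110100 → 4-byte char #6 = F4 84 B7 8D.
Offset 19: leading byte 0xF4 = 11110100 → 4-byte char #7 = F4 82 A4 8E.
Offset 23: leading byte 0xF2 = 11110010 → 4-byte char #8 = F2 8A 9A 8C.
Offset 27: leading byte 0xEF = 11101111 → 3-byte char #9 = EF A8 A6.
Leading byte 0xEF = 11101111 matches 1110xxxx → 3-byte sequence.
Byte 1: 0xEF = 11101111, payload 1111 (4 bits).
Byte 2: 0xA8 = 10101000 (10xxxxxx ✓), payload 101000.
Byte 3: 0xA6 = 10100110 (10xxxxxx ✓), payload 100110.
Concatenate: 1111101000100110 = 0xFA26 (16 bits → U+FA26).

U+FA26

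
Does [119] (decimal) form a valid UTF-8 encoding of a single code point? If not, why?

Leading byte 0x77 = 01110111 → 1-byte form.

valid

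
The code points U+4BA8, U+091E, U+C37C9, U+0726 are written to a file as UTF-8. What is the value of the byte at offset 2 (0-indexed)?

0xA8

U+4BA8 → 3-byte form E4 AE A8 at offsets 0–2.
Offset 2 falls in char 1's range; it's byte 3 of E4 AE A8 = 0xA8.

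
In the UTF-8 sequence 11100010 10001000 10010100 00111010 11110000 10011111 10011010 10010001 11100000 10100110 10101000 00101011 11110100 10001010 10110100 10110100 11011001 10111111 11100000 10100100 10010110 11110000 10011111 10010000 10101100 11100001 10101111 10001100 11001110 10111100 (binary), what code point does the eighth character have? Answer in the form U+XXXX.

Offset 0: leading byte 0xE2 = 11100010 → 3-byte char #1 = E2 88 94.
Offset 3: leading byte 0x3A = 00111010 → 1-byte char #2 = 3A.
Offset 4: leading byte 0xF0 = 11110000 → 4-byte char #3 = F0 9F 9A 91.
Offset 8: leading byte 0xE0 = 11100000 → 3-byte char #4 = E0 A6 A8.
Offset 11: leading byte 0x2B = 00101011 → 1-byte char #5 = 2B.
Offset 12: leading byte 0xF4 = 11110100 → 4-byte char #6 = F4 8A B4 B4.
Offset 16: leading byte 0xD9 = 11011001 → 2-byte char #7 = D9 BF.
Offset 18: leading byte 0xE0 = 11100000 → 3-byte char #8 = E0 A4 96.
Leading byte 0xE0 = 11100000 matches 1110xxxx → 3-byte sequence.
Byte 1: 0xE0 = 11100000, payload 0000 (4 bits).
Byte 2: 0xA4 = 10100100 (10xxxxxx ✓), payload 100100.
Byte 3: 0x96 = 10010110 (10xxxxxx ✓), payload 010110.
Concatenate: 0000100100010110 = 0x916 (16 bits → U+0916).

U+0916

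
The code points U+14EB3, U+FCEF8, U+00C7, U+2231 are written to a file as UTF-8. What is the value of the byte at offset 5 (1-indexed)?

0xF3

1-indexed offset 5 is 0-indexed offset 4.
U+14EB3 → 4-byte form F0 94 BA B3 at offsets 0–3.
U+FCEF8 → 4-byte form F3 BC BB B8 at offsets 4–7.
Offset 4 falls in char 2's range; it's byte 1 of F3 BC BB B8 = 0xF3.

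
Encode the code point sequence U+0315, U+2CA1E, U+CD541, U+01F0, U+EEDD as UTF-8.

CC 95 F0 AC A8 9E F3 8D 95 81 C7 B0 EE BB 9D

U+0315: 2-byte form → CC 95.
U+2CA1E: 4-byte form → F0 AC A8 9E.
U+CD541: 4-byte form → F3 8D 95 81.
U+01F0: 2-byte form → C7 B0.
U+EEDD: 3-byte form → EE BB 9D.
Concatenated (15 bytes): CC 95 F0 AC A8 9E F3 8D 95 81 C7 B0 EE BB 9D.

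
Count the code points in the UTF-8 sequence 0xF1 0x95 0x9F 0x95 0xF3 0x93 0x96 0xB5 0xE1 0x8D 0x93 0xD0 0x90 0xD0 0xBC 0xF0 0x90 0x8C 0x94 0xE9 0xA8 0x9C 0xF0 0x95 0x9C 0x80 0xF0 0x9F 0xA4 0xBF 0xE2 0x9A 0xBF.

Byte at offset 0: 0xF1 = 11110001 → 4-byte char (#1). Advance 4.
Byte at offset 4: 0xF3 = 11110011 → 4-byte char (#2). Advance 4.
Byte at offset 8: 0xE1 = 11100001 → 3-byte char (#3). Advance 3.
Byte at offset 11: 0xD0 = 11010000 → 2-byte char (#4). Advance 2.
Byte at offset 13: 0xD0 = 11010000 → 2-byte char (#5). Advance 2.
Byte at offset 15: 0xF0 = 11110000 → 4-byte char (#6). Advance 4.
Byte at offset 19: 0xE9 = 11101001 → 3-byte char (#7). Advance 3.
Byte at offset 22: 0xF0 = 11110000 → 4-byte char (#8). Advance 4.
Byte at offset 26: 0xF0 = 11110000 → 4-byte char (#9). Advance 4.
Byte at offset 30: 0xE2 = 11100010 → 3-byte char (#10). Advance 3.
Reached end at offset 33 after 10 code points.

10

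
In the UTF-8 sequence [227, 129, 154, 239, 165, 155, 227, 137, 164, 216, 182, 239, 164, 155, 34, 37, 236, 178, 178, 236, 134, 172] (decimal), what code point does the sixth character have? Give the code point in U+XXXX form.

Offset 0: leading byte 0xE3 = 11100011 → 3-byte char #1 = E3 81 9A.
Offset 3: leading byte 0xEF = 11101111 → 3-byte char #2 = EF A5 9B.
Offset 6: leading byte 0xE3 = 11100011 → 3-byte char #3 = E3 89 A4.
Offset 9: leading byte 0xD8 = 11011000 → 2-byte char #4 = D8 B6.
Offset 11: leading byte 0xEF = 11101111 → 3-byte char #5 = EF A4 9B.
Offset 14: leading byte 0x22 = 00100010 → 1-byte char #6 = 22.
Leading byte 0x22 = 00100010 matches 0xxxxxxx → 1-byte sequence.
Byte 1: 0x22 = 00100010, payload 0100010 (7 bits).
Concatenate: 0100010 = 0x22 (7 bits → U+0022).

U+0022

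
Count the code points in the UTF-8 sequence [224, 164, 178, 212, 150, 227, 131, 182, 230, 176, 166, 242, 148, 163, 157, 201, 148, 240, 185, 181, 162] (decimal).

Byte at offset 0: 0xE0 = 11100000 → 3-byte char (#1). Advance 3.
Byte at offset 3: 0xD4 = 11010100 → 2-byte char (#2). Advance 2.
Byte at offset 5: 0xE3 = 11100011 → 3-byte char (#3). Advance 3.
Byte at offset 8: 0xE6 = 11100110 → 3-byte char (#4). Advance 3.
Byte at offset 11: 0xF2 = 11110010 → 4-byte char (#5). Advance 4.
Byte at offset 15: 0xC9 = 11001001 → 2-byte char (#6). Advance 2.
Byte at offset 17: 0xF0 = 11110000 → 4-byte char (#7). Advance 4.
Reached end at offset 21 after 7 code points.

7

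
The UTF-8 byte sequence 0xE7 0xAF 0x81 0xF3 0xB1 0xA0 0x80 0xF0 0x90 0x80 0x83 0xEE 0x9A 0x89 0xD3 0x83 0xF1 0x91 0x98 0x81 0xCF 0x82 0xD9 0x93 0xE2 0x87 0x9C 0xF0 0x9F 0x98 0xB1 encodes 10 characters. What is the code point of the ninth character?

Offset 0: leading byte 0xE7 = 11100111 → 3-byte char #1 = E7 AF 81.
Offset 3: leading byte 0xF3 = 11110011 → 4-byte char #2 = F3 B1 A0 80.
Offset 7: leading byte 0xF0 = 11110000 → 4-byte char #3 = F0 90 80 83.
Offset 11: leading byte 0xEE = 11101110 → 3-byte char #4 = EE 9A 89.
Offset 14: leading byte 0xD3 = 11010011 → 2-byte char #5 = D3 83.
Offset 16: leading byte 0xF1 = 11110001 → 4-byte char #6 = F1 91 98 81.
Offset 20: leading byte 0xCF = 11001111 → 2-byte char #7 = CF 82.
Offset 22: leading byte 0xD9 = 11011001 → 2-byte char #8 = D9 93.
Offset 24: leading byte 0xE2 = 11100010 → 3-byte char #9 = E2 87 9C.
Leading byte 0xE2 = 11100010 matches 1110xxxx → 3-byte sequence.
Byte 1: 0xE2 = 11100010, payload 0010 (4 bits).
Byte 2: 0x87 = 10000111 (10xxxxxx ✓), payload 000111.
Byte 3: 0x9C = 10011100 (10xxxxxx ✓), payload 011100.
Concatenate: 0010000111011100 = 0x21DC (16 bits → U+21DC).

U+21DC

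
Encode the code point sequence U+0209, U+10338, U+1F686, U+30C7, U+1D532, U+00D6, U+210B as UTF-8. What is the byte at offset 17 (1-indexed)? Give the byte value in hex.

1-indexed offset 17 is 0-indexed offset 16.
U+0209 → 2-byte form C8 89 at offsets 0–1.
U+10338 → 4-byte form F0 90 8C B8 at offsets 2–5.
U+1F686 → 4-byte form F0 9F 9A 86 at offsets 6–9.
U+30C7 → 3-byte form E3 83 87 at offsets 10–12.
U+1D532 → 4-byte form F0 9D 94 B2 at offsets 13–16.
Offset 16 falls in char 5's range; it's byte 4 of F0 9D 94 B2 = 0xB2.

0xB2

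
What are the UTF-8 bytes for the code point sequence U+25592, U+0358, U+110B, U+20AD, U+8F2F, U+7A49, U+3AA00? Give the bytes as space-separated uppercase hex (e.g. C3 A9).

U+25592: 4-byte form → F0 A5 96 92.
U+0358: 2-byte form → CD 98.
U+110B: 3-byte form → E1 84 8B.
U+20AD: 3-byte form → E2 82 AD.
U+8F2F: 3-byte form → E8 BC AF.
U+7A49: 3-byte form → E7 A9 89.
U+3AA00: 4-byte form → F0 BA A8 80.
Concatenated (22 bytes): F0 A5 96 92 CD 98 E1 84 8B E2 82 AD E8 BC AF E7 A9 89 F0 BA A8 80.

F0 A5 96 92 CD 98 E1 84 8B E2 82 AD E8 BC AF E7 A9 89 F0 BA A8 80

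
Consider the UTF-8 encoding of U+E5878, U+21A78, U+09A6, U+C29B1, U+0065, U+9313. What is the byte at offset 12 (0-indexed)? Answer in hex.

0x82

U+E5878 → 4-byte form F3 A5 A1 B8 at offsets 0–3.
U+21A78 → 4-byte form F0 A1 A9 B8 at offsets 4–7.
U+09A6 → 3-byte form E0 A6 A6 at offsets 8–10.
U+C29B1 → 4-byte form F3 82 A6 B1 at offsets 11–14.
Offset 12 falls in char 4's range; it's byte 2 of F3 82 A6 B1 = 0x82.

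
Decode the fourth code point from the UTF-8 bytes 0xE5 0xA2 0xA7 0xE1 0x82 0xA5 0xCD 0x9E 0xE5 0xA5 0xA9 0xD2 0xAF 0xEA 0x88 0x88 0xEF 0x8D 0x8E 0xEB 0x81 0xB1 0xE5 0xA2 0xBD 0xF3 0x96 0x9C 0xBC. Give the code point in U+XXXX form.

U+5969

Offset 0: leading byte 0xE5 = 11100101 → 3-byte char #1 = E5 A2 A7.
Offset 3: leading byte 0xE1 = 11100001 → 3-byte char #2 = E1 82 A5.
Offset 6: leading byte 0xCD = 11001101 → 2-byte char #3 = CD 9E.
Offset 8: leading byte 0xE5 = 11100101 → 3-byte char #4 = E5 A5 A9.
Leading byte 0xE5 = 11100101 matches 1110xxxx → 3-byte sequence.
Byte 1: 0xE5 = 11100101, payload 0101 (4 bits).
Byte 2: 0xA5 = 10100101 (10xxxxxx ✓), payload 100101.
Byte 3: 0xA9 = 10101001 (10xxxxxx ✓), payload 101001.
Concatenate: 0101100101101001 = 0x5969 (16 bits → U+5969).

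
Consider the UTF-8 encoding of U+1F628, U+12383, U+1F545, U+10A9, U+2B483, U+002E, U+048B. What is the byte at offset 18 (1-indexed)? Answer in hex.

1-indexed offset 18 is 0-indexed offset 17.
U+1F628 → 4-byte form F0 9F 98 A8 at offsets 0–3.
U+12383 → 4-byte form F0 92 8E 83 at offsets 4–7.
U+1F545 → 4-byte form F0 9F 95 85 at offsets 8–11.
U+10A9 → 3-byte form E1 82 A9 at offsets 12–14.
U+2B483 → 4-byte form F0 AB 92 83 at offsets 15–18.
Offset 17 falls in char 5's range; it's byte 3 of F0 AB 92 83 = 0x92.

0x92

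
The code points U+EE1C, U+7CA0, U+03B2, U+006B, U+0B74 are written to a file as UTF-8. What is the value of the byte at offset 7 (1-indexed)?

1-indexed offset 7 is 0-indexed offset 6.
U+EE1C → 3-byte form EE B8 9C at offsets 0–2.
U+7CA0 → 3-byte form E7 B2 A0 at offsets 3–5.
U+03B2 → 2-byte form CE B2 at offsets 6–7.
Offset 6 falls in char 3's range; it's byte 1 of CE B2 = 0xCE.

0xCE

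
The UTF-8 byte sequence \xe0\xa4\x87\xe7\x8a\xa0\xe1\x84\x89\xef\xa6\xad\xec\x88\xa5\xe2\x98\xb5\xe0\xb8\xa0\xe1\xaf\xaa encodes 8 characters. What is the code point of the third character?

U+1109

Offset 0: leading byte 0xE0 = 11100000 → 3-byte char #1 = E0 A4 87.
Offset 3: leading byte 0xE7 = 11100111 → 3-byte char #2 = E7 8A A0.
Offset 6: leading byte 0xE1 = 11100001 → 3-byte char #3 = E1 84 89.
Leading byte 0xE1 = 11100001 matches 1110xxxx → 3-byte sequence.
Byte 1: 0xE1 = 11100001, payload 0001 (4 bits).
Byte 2: 0x84 = 10000100 (10xxxxxx ✓), payload 000100.
Byte 3: 0x89 = 10001001 (10xxxxxx ✓), payload 001001.
Concatenate: 0001000100001001 = 0x1109 (16 bits → U+1109).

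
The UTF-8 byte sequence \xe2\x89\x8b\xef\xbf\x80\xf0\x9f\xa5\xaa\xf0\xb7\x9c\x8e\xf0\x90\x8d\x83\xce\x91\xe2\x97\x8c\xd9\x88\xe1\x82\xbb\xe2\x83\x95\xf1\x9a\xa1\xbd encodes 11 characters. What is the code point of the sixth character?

Offset 0: leading byte 0xE2 = 11100010 → 3-byte char #1 = E2 89 8B.
Offset 3: leading byte 0xEF = 11101111 → 3-byte char #2 = EF BF 80.
Offset 6: leading byte 0xF0 = 11110000 → 4-byte char #3 = F0 9F A5 AA.
Offset 10: leading byte 0xF0 = 11110000 → 4-byte char #4 = F0 B7 9C 8E.
Offset 14: leading byte 0xF0 = 11110000 → 4-byte char #5 = F0 90 8D 83.
Offset 18: leading byte 0xCE = 11001110 → 2-byte char #6 = CE 91.
Leading byte 0xCE = 11001110 matches 110xxxxx → 2-byte sequence.
Byte 1: 0xCE = 11001110, payload 01110 (5 bits).
Byte 2: 0x91 = 10010001 (10xxxxxx ✓), payload 010001.
Concatenate: 01110010001 = 0x391 (11 bits → U+0391).

U+0391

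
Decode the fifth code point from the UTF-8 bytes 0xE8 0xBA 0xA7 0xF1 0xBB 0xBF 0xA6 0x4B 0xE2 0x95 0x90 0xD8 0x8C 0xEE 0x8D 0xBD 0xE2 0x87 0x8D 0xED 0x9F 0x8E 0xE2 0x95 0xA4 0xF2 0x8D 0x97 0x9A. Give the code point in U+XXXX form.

Offset 0: leading byte 0xE8 = 11101000 → 3-byte char #1 = E8 BA A7.
Offset 3: leading byte 0xF1 = 11110001 → 4-byte char #2 = F1 BB BF A6.
Offset 7: leading byte 0x4B = 01001011 → 1-byte char #3 = 4B.
Offset 8: leading byte 0xE2 = 11100010 → 3-byte char #4 = E2 95 90.
Offset 11: leading byte 0xD8 = 11011000 → 2-byte char #5 = D8 8C.
Leading byte 0xD8 = 11011000 matches 110xxxxx → 2-byte sequence.
Byte 1: 0xD8 = 11011000, payload 11000 (5 bits).
Byte 2: 0x8C = 10001100 (10xxxxxx ✓), payload 001100.
Concatenate: 11000001100 = 0x60C (11 bits → U+060C).

U+060C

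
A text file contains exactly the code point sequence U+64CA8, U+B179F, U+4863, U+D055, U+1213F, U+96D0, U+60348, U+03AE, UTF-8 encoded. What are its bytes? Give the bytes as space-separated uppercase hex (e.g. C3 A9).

F1 A4 B2 A8 F2 B1 9E 9F E4 A1 A3 ED 81 95 F0 92 84 BF E9 9B 90 F1 A0 8D 88 CE AE

U+64CA8: 4-byte form → F1 A4 B2 A8.
U+B179F: 4-byte form → F2 B1 9E 9F.
U+4863: 3-byte form → E4 A1 A3.
U+D055: 3-byte form → ED 81 95.
U+1213F: 4-byte form → F0 92 84 BF.
U+96D0: 3-byte form → E9 9B 90.
U+60348: 4-byte form → F1 A0 8D 88.
U+03AE: 2-byte form → CE AE.
Concatenated (27 bytes): F1 A4 B2 A8 F2 B1 9E 9F E4 A1 A3 ED 81 95 F0 92 84 BF E9 9B 90 F1 A0 8D 88 CE AE.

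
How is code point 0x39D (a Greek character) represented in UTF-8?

U+039D = 0x39D = 925 decimal. In range U+0080–U+07FF → 2-byte form: 110xxxxx 10xxxxxx.
Binary (11 bits): 01110011101.
Split 5+6: 01110 | 011101.
Byte 1: 11001110 = 0xCE.
Byte 2: 10011101 = 0x9D.

CE 9D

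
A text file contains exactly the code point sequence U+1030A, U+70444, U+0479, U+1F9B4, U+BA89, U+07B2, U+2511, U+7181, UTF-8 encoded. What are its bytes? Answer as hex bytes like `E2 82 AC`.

F0 90 8C 8A F1 B0 91 84 D1 B9 F0 9F A6 B4 EB AA 89 DE B2 E2 94 91 E7 86 81

U+1030A: 4-byte form → F0 90 8C 8A.
U+70444: 4-byte form → F1 B0 91 84.
U+0479: 2-byte form → D1 B9.
U+1F9B4: 4-byte form → F0 9F A6 B4.
U+BA89: 3-byte form → EB AA 89.
U+07B2: 2-byte form → DE B2.
U+2511: 3-byte form → E2 94 91.
U+7181: 3-byte form → E7 86 81.
Concatenated (25 bytes): F0 90 8C 8A F1 B0 91 84 D1 B9 F0 9F A6 B4 EB AA 89 DE B2 E2 94 91 E7 86 81.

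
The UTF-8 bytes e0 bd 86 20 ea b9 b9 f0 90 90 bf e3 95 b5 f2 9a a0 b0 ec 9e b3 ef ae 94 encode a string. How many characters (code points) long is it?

Byte at offset 0: 0xE0 = 11100000 → 3-byte char (#1). Advance 3.
Byte at offset 3: 0x20 = 00100000 → 1-byte char (#2). Advance 1.
Byte at offset 4: 0xEA = 11101010 → 3-byte char (#3). Advance 3.
Byte at offset 7: 0xF0 = 11110000 → 4-byte char (#4). Advance 4.
Byte at offset 11: 0xE3 = 11100011 → 3-byte char (#5). Advance 3.
Byte at offset 14: 0xF2 = 11110010 → 4-byte char (#6). Advance 4.
Byte at offset 18: 0xEC = 11101100 → 3-byte char (#7). Advance 3.
Byte at offset 21: 0xEF = 11101111 → 3-byte char (#8). Advance 3.
Reached end at offset 24 after 8 code points.

8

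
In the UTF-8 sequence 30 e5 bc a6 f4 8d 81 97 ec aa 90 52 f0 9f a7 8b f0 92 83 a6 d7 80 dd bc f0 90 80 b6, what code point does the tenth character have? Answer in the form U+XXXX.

Offset 0: leading byte 0x30 = 00110000 → 1-byte char #1 = 30.
Offset 1: leading byte 0xE5 = 11100101 → 3-byte char #2 = E5 BC A6.
Offset 4: leading byte 0xF4 = 11110100 → 4-byte char #3 = F4 8D 81 97.
Offset 8: leading byte 0xEC = 11101100 → 3-byte char #4 = EC AA 90.
Offset 11: leading byte 0x52 = 01010010 → 1-byte char #5 = 52.
Offset 12: leading byte 0xF0 = 11110000 → 4-byte char #6 = F0 9F A7 8B.
Offset 16: leading byte 0xF0 = 11110000 → 4-byte char #7 = F0 92 83 A6.
Offset 20: leading byte 0xD7 = 11010111 → 2-byte char #8 = D7 80.
Offset 22: leading byte 0xDD = 11011101 → 2-byte char #9 = DD BC.
Offset 24: leading byte 0xF0 = 11110000 → 4-byte char #10 = F0 90 80 B6.
Leading byte 0xF0 = 11110000 matches 11110xxx → 4-byte sequence.
Byte 1: 0xF0 = 11110000, payload 000 (3 bits).
Byte 2: 0x90 = 10010000 (10xxxxxx ✓), payload 010000.
Byte 3: 0x80 = 10000000 (10xxxxxx ✓), payload 000000.
Byte 4: 0xB6 = 10110110 (10xxxxxx ✓), payload 110110.
Concatenate: 000010000000000110110 = 0x10036 (21 bits → U+10036).

U+10036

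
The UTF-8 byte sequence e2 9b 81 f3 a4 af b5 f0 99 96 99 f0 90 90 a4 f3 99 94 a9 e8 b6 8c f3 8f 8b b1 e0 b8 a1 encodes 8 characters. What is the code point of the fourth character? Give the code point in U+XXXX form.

U+10424

Offset 0: leading byte 0xE2 = 11100010 → 3-byte char #1 = E2 9B 81.
Offset 3: leading byte 0xF3 = 11110011 → 4-byte char #2 = F3 A4 AF B5.
Offset 7: leading byte 0xF0 = 11110000 → 4-byte char #3 = F0 99 96 99.
Offset 11: leading byte 0xF0 = 11110000 → 4-byte char #4 = F0 90 90 A4.
Leading byte 0xF0 = 11110000 matches 11110xxx → 4-byte sequence.
Byte 1: 0xF0 = 11110000, payload 000 (3 bits).
Byte 2: 0x90 = 10010000 (10xxxxxx ✓), payload 010000.
Byte 3: 0x90 = 10010000 (10xxxxxx ✓), payload 010000.
Byte 4: 0xA4 = 10100100 (10xxxxxx ✓), payload 100100.
Concatenate: 000010000010000100100 = 0x10424 (21 bits → U+10424).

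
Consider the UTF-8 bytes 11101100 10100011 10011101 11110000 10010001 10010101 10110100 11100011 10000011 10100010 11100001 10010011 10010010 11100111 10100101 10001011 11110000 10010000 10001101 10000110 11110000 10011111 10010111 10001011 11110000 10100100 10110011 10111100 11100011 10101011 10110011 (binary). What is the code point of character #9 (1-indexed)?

Offset 0: leading byte 0xEC = 11101100 → 3-byte char #1 = EC A3 9D.
Offset 3: leading byte 0xF0 = 11110000 → 4-byte char #2 = F0 91 95 B4.
Offset 7: leading byte 0xE3 = 11100011 → 3-byte char #3 = E3 83 A2.
Offset 10: leading byte 0xE1 = 11100001 → 3-byte char #4 = E1 93 92.
Offset 13: leading byte 0xE7 = 11100111 → 3-byte char #5 = E7 A5 8B.
Offset 16: leading byte 0xF0 = 11110000 → 4-byte char #6 = F0 90 8D 86.
Offset 20: leading byte 0xF0 = 11110000 → 4-byte char #7 = F0 9F 97 8B.
Offset 24: leading byte 0xF0 = 11110000 → 4-byte char #8 = F0 A4 B3 BC.
Offset 28: leading byte 0xE3 = 11100011 → 3-byte char #9 = E3 AB B3.
Leading byte 0xE3 = 11100011 matches 1110xxxx → 3-byte sequence.
Byte 1: 0xE3 = 11100011, payload 0011 (4 bits).
Byte 2: 0xAB = 10101011 (10xxxxxx ✓), payload 101011.
Byte 3: 0xB3 = 10110011 (10xxxxxx ✓), payload 110011.
Concatenate: 0011101011110011 = 0x3AF3 (16 bits → U+3AF3).

U+3AF3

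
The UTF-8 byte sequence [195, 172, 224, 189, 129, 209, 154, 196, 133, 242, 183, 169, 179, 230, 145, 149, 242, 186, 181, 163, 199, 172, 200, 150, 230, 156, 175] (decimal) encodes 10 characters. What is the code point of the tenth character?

U+672F

Offset 0: leading byte 0xC3 = 11000011 → 2-byte char #1 = C3 AC.
Offset 2: leading byte 0xE0 = 11100000 → 3-byte char #2 = E0 BD 81.
Offset 5: leading byte 0xD1 = 11010001 → 2-byte char #3 = D1 9A.
Offset 7: leading byte 0xC4 = 11000100 → 2-byte char #4 = C4 85.
Offset 9: leading byte 0xF2 = 11110010 → 4-byte char #5 = F2 B7 A9 B3.
Offset 13: leading byte 0xE6 = 11100110 → 3-byte char #6 = E6 91 95.
Offset 16: leading byte 0xF2 = 11110010 → 4-byte char #7 = F2 BA B5 A3.
Offset 20: leading byte 0xC7 = 11000111 → 2-byte char #8 = C7 AC.
Offset 22: leading byte 0xC8 = 11001000 → 2-byte char #9 = C8 96.
Offset 24: leading byte 0xE6 = 11100110 → 3-byte char #10 = E6 9C AF.
Leading byte 0xE6 = 11100110 matches 1110xxxx → 3-byte sequence.
Byte 1: 0xE6 = 11100110, payload 0110 (4 bits).
Byte 2: 0x9C = 10011100 (10xxxxxx ✓), payload 011100.
Byte 3: 0xAF = 10101111 (10xxxxxx ✓), payload 101111.
Concatenate: 0110011100101111 = 0x672F (16 bits → U+672F).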